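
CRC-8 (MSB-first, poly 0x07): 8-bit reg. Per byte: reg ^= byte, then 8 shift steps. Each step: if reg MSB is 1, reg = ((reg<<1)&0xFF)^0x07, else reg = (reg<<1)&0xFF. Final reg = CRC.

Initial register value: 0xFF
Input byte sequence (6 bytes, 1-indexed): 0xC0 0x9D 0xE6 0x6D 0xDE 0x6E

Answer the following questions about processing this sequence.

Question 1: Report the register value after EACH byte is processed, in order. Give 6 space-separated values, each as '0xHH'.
0xBD 0xE0 0x12 0x7A 0x75 0x41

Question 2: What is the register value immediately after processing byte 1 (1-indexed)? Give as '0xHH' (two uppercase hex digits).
After byte 1 (0xC0): reg=0xBD

Answer: 0xBD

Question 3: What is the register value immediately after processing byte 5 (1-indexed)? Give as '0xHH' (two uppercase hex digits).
Answer: 0x75

Derivation:
After byte 1 (0xC0): reg=0xBD
After byte 2 (0x9D): reg=0xE0
After byte 3 (0xE6): reg=0x12
After byte 4 (0x6D): reg=0x7A
After byte 5 (0xDE): reg=0x75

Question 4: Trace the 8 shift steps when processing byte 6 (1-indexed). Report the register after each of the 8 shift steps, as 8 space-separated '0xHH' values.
After byte 1 (0xC0): reg=0xBD
After byte 2 (0x9D): reg=0xE0
After byte 3 (0xE6): reg=0x12
After byte 4 (0x6D): reg=0x7A
After byte 5 (0xDE): reg=0x75
Register before byte 6: 0x75
After XOR with byte 0x6E: 0x1B

Answer: 0x36 0x6C 0xD8 0xB7 0x69 0xD2 0xA3 0x41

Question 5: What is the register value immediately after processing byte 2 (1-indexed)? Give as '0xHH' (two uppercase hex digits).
Answer: 0xE0

Derivation:
After byte 1 (0xC0): reg=0xBD
After byte 2 (0x9D): reg=0xE0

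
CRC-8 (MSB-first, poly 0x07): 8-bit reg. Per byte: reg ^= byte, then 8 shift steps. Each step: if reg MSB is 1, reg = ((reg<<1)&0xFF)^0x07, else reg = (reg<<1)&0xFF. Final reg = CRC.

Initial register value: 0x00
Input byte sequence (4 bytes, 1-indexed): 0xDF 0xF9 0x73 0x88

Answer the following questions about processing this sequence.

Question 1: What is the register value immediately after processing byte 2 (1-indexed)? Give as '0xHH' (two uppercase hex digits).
Answer: 0x98

Derivation:
After byte 1 (0xDF): reg=0x13
After byte 2 (0xF9): reg=0x98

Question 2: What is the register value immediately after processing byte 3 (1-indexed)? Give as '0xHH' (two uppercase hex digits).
Answer: 0x9F

Derivation:
After byte 1 (0xDF): reg=0x13
After byte 2 (0xF9): reg=0x98
After byte 3 (0x73): reg=0x9F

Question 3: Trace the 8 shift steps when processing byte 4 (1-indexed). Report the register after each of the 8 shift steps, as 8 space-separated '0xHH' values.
Answer: 0x2E 0x5C 0xB8 0x77 0xEE 0xDB 0xB1 0x65

Derivation:
After byte 1 (0xDF): reg=0x13
After byte 2 (0xF9): reg=0x98
After byte 3 (0x73): reg=0x9F
Register before byte 4: 0x9F
After XOR with byte 0x88: 0x17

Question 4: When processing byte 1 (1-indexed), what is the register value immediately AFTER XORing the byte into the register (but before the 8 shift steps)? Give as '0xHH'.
Register before byte 1: 0x00
Byte 1: 0xDF
0x00 XOR 0xDF = 0xDF

Answer: 0xDF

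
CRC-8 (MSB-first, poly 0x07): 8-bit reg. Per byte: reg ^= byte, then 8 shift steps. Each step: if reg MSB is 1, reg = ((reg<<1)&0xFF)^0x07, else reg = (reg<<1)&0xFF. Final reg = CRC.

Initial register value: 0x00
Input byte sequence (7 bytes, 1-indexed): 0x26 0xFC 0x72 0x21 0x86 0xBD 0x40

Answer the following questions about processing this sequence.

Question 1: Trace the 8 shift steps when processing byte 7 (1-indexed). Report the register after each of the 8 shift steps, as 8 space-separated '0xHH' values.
Answer: 0xAB 0x51 0xA2 0x43 0x86 0x0B 0x16 0x2C

Derivation:
After byte 1 (0x26): reg=0xF2
After byte 2 (0xFC): reg=0x2A
After byte 3 (0x72): reg=0x8F
After byte 4 (0x21): reg=0x43
After byte 5 (0x86): reg=0x55
After byte 6 (0xBD): reg=0x96
Register before byte 7: 0x96
After XOR with byte 0x40: 0xD6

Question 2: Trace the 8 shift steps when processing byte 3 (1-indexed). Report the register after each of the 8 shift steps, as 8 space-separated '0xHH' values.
Answer: 0xB0 0x67 0xCE 0x9B 0x31 0x62 0xC4 0x8F

Derivation:
After byte 1 (0x26): reg=0xF2
After byte 2 (0xFC): reg=0x2A
Register before byte 3: 0x2A
After XOR with byte 0x72: 0x58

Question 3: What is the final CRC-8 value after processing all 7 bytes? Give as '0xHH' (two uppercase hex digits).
After byte 1 (0x26): reg=0xF2
After byte 2 (0xFC): reg=0x2A
After byte 3 (0x72): reg=0x8F
After byte 4 (0x21): reg=0x43
After byte 5 (0x86): reg=0x55
After byte 6 (0xBD): reg=0x96
After byte 7 (0x40): reg=0x2C

Answer: 0x2C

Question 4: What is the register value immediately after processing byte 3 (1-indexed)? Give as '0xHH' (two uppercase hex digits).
Answer: 0x8F

Derivation:
After byte 1 (0x26): reg=0xF2
After byte 2 (0xFC): reg=0x2A
After byte 3 (0x72): reg=0x8F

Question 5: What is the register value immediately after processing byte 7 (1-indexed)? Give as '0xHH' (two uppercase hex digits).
After byte 1 (0x26): reg=0xF2
After byte 2 (0xFC): reg=0x2A
After byte 3 (0x72): reg=0x8F
After byte 4 (0x21): reg=0x43
After byte 5 (0x86): reg=0x55
After byte 6 (0xBD): reg=0x96
After byte 7 (0x40): reg=0x2C

Answer: 0x2C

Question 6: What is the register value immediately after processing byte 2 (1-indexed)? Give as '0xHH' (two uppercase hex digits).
After byte 1 (0x26): reg=0xF2
After byte 2 (0xFC): reg=0x2A

Answer: 0x2A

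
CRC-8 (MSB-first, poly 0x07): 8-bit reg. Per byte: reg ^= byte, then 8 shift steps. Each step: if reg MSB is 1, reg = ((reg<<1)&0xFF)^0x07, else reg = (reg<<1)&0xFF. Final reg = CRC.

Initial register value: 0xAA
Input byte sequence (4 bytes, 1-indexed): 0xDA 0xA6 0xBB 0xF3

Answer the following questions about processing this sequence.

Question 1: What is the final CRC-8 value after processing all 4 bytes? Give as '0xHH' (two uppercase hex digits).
After byte 1 (0xDA): reg=0x57
After byte 2 (0xA6): reg=0xD9
After byte 3 (0xBB): reg=0x29
After byte 4 (0xF3): reg=0x08

Answer: 0x08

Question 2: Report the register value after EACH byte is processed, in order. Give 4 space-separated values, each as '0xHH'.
0x57 0xD9 0x29 0x08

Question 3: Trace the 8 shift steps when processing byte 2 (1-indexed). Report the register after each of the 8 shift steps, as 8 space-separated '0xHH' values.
Answer: 0xE5 0xCD 0x9D 0x3D 0x7A 0xF4 0xEF 0xD9

Derivation:
After byte 1 (0xDA): reg=0x57
Register before byte 2: 0x57
After XOR with byte 0xA6: 0xF1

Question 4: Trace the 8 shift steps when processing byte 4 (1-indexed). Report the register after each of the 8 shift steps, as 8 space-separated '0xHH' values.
Answer: 0xB3 0x61 0xC2 0x83 0x01 0x02 0x04 0x08

Derivation:
After byte 1 (0xDA): reg=0x57
After byte 2 (0xA6): reg=0xD9
After byte 3 (0xBB): reg=0x29
Register before byte 4: 0x29
After XOR with byte 0xF3: 0xDA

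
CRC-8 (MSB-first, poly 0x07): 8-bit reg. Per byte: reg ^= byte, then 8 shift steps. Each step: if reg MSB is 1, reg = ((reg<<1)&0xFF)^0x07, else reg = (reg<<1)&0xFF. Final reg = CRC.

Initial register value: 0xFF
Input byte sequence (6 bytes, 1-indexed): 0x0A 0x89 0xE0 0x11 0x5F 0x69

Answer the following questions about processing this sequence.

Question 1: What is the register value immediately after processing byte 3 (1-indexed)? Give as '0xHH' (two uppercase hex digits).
After byte 1 (0x0A): reg=0xC5
After byte 2 (0x89): reg=0xE3
After byte 3 (0xE0): reg=0x09

Answer: 0x09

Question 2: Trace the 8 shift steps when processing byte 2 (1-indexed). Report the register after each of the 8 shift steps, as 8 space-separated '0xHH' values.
After byte 1 (0x0A): reg=0xC5
Register before byte 2: 0xC5
After XOR with byte 0x89: 0x4C

Answer: 0x98 0x37 0x6E 0xDC 0xBF 0x79 0xF2 0xE3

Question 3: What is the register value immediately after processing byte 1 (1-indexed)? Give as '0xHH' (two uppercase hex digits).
Answer: 0xC5

Derivation:
After byte 1 (0x0A): reg=0xC5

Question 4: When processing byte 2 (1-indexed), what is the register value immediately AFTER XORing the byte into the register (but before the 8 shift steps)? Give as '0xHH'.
Answer: 0x4C

Derivation:
Register before byte 2: 0xC5
Byte 2: 0x89
0xC5 XOR 0x89 = 0x4C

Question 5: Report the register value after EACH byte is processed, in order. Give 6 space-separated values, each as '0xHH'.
0xC5 0xE3 0x09 0x48 0x65 0x24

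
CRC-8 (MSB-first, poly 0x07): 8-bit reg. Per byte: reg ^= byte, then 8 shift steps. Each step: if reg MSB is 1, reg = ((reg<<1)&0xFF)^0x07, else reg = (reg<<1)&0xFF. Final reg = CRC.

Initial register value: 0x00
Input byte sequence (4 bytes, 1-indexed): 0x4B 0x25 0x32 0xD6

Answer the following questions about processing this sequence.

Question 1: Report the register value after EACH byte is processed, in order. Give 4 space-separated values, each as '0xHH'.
0xF6 0x37 0x1B 0x6D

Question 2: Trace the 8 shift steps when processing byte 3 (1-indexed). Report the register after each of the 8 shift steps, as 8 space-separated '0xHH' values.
Answer: 0x0A 0x14 0x28 0x50 0xA0 0x47 0x8E 0x1B

Derivation:
After byte 1 (0x4B): reg=0xF6
After byte 2 (0x25): reg=0x37
Register before byte 3: 0x37
After XOR with byte 0x32: 0x05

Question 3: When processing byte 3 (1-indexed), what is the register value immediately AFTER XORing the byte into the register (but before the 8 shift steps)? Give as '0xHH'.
Answer: 0x05

Derivation:
Register before byte 3: 0x37
Byte 3: 0x32
0x37 XOR 0x32 = 0x05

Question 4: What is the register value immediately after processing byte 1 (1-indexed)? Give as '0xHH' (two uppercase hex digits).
Answer: 0xF6

Derivation:
After byte 1 (0x4B): reg=0xF6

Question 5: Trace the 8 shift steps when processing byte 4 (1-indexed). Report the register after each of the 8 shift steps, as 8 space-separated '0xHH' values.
Answer: 0x9D 0x3D 0x7A 0xF4 0xEF 0xD9 0xB5 0x6D

Derivation:
After byte 1 (0x4B): reg=0xF6
After byte 2 (0x25): reg=0x37
After byte 3 (0x32): reg=0x1B
Register before byte 4: 0x1B
After XOR with byte 0xD6: 0xCD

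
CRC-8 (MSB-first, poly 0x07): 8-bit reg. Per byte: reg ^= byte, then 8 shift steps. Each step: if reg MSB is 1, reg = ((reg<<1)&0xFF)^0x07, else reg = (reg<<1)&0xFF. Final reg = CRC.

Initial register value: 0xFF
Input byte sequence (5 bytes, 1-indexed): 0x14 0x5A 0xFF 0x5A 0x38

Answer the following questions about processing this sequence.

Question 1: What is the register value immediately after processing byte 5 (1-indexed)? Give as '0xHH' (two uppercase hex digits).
After byte 1 (0x14): reg=0x9F
After byte 2 (0x5A): reg=0x55
After byte 3 (0xFF): reg=0x5F
After byte 4 (0x5A): reg=0x1B
After byte 5 (0x38): reg=0xE9

Answer: 0xE9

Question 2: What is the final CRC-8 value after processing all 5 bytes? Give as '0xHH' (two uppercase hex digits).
After byte 1 (0x14): reg=0x9F
After byte 2 (0x5A): reg=0x55
After byte 3 (0xFF): reg=0x5F
After byte 4 (0x5A): reg=0x1B
After byte 5 (0x38): reg=0xE9

Answer: 0xE9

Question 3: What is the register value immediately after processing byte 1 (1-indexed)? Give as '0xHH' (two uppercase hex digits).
After byte 1 (0x14): reg=0x9F

Answer: 0x9F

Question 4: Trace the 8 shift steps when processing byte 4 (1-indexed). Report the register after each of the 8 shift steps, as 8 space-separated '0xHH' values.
After byte 1 (0x14): reg=0x9F
After byte 2 (0x5A): reg=0x55
After byte 3 (0xFF): reg=0x5F
Register before byte 4: 0x5F
After XOR with byte 0x5A: 0x05

Answer: 0x0A 0x14 0x28 0x50 0xA0 0x47 0x8E 0x1B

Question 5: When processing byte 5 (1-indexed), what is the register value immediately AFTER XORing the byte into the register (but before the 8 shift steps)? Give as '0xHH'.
Answer: 0x23

Derivation:
Register before byte 5: 0x1B
Byte 5: 0x38
0x1B XOR 0x38 = 0x23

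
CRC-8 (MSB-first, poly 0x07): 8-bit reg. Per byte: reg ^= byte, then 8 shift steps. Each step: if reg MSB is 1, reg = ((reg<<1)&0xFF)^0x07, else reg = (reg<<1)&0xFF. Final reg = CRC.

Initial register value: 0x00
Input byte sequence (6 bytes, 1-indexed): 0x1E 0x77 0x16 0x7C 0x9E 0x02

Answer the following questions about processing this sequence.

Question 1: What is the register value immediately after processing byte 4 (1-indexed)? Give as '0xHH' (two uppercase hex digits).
After byte 1 (0x1E): reg=0x5A
After byte 2 (0x77): reg=0xC3
After byte 3 (0x16): reg=0x25
After byte 4 (0x7C): reg=0x88

Answer: 0x88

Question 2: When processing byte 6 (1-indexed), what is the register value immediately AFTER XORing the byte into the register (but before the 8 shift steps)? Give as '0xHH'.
Register before byte 6: 0x62
Byte 6: 0x02
0x62 XOR 0x02 = 0x60

Answer: 0x60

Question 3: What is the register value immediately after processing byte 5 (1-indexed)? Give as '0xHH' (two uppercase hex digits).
After byte 1 (0x1E): reg=0x5A
After byte 2 (0x77): reg=0xC3
After byte 3 (0x16): reg=0x25
After byte 4 (0x7C): reg=0x88
After byte 5 (0x9E): reg=0x62

Answer: 0x62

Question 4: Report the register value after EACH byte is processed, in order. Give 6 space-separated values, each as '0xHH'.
0x5A 0xC3 0x25 0x88 0x62 0x27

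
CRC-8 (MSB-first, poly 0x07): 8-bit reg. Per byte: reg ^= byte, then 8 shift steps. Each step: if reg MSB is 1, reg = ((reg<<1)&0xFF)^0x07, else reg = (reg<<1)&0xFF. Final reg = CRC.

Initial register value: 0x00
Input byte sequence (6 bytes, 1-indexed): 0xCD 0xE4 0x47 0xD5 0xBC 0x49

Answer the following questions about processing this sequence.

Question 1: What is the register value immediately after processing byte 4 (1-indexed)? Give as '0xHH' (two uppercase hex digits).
Answer: 0x24

Derivation:
After byte 1 (0xCD): reg=0x6D
After byte 2 (0xE4): reg=0xB6
After byte 3 (0x47): reg=0xD9
After byte 4 (0xD5): reg=0x24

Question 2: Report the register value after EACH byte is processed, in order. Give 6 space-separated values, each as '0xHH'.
0x6D 0xB6 0xD9 0x24 0xC1 0xB1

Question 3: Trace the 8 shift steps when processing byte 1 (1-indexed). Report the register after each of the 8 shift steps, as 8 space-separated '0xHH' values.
Register before byte 1: 0x00
After XOR with byte 0xCD: 0xCD

Answer: 0x9D 0x3D 0x7A 0xF4 0xEF 0xD9 0xB5 0x6D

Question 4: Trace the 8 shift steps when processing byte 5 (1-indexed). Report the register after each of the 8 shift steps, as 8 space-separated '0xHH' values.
After byte 1 (0xCD): reg=0x6D
After byte 2 (0xE4): reg=0xB6
After byte 3 (0x47): reg=0xD9
After byte 4 (0xD5): reg=0x24
Register before byte 5: 0x24
After XOR with byte 0xBC: 0x98

Answer: 0x37 0x6E 0xDC 0xBF 0x79 0xF2 0xE3 0xC1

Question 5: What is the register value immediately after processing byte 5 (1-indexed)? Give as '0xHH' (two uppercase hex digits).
After byte 1 (0xCD): reg=0x6D
After byte 2 (0xE4): reg=0xB6
After byte 3 (0x47): reg=0xD9
After byte 4 (0xD5): reg=0x24
After byte 5 (0xBC): reg=0xC1

Answer: 0xC1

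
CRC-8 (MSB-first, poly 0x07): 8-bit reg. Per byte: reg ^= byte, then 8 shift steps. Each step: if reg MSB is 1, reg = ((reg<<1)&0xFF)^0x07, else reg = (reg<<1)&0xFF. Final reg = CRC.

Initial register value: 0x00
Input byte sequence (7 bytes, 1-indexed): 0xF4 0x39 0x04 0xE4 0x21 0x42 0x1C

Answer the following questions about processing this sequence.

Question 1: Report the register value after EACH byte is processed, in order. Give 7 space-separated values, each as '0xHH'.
0xC2 0xEF 0x9F 0x66 0xD2 0xF9 0xB5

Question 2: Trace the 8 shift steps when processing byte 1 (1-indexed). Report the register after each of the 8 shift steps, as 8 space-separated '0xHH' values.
Answer: 0xEF 0xD9 0xB5 0x6D 0xDA 0xB3 0x61 0xC2

Derivation:
Register before byte 1: 0x00
After XOR with byte 0xF4: 0xF4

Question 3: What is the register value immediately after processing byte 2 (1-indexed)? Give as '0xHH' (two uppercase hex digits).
After byte 1 (0xF4): reg=0xC2
After byte 2 (0x39): reg=0xEF

Answer: 0xEF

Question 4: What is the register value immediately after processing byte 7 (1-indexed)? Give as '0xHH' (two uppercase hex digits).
Answer: 0xB5

Derivation:
After byte 1 (0xF4): reg=0xC2
After byte 2 (0x39): reg=0xEF
After byte 3 (0x04): reg=0x9F
After byte 4 (0xE4): reg=0x66
After byte 5 (0x21): reg=0xD2
After byte 6 (0x42): reg=0xF9
After byte 7 (0x1C): reg=0xB5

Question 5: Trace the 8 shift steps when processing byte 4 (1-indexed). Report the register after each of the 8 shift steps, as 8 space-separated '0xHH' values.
Answer: 0xF6 0xEB 0xD1 0xA5 0x4D 0x9A 0x33 0x66

Derivation:
After byte 1 (0xF4): reg=0xC2
After byte 2 (0x39): reg=0xEF
After byte 3 (0x04): reg=0x9F
Register before byte 4: 0x9F
After XOR with byte 0xE4: 0x7B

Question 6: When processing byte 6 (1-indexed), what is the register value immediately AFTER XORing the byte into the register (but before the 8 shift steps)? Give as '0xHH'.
Answer: 0x90

Derivation:
Register before byte 6: 0xD2
Byte 6: 0x42
0xD2 XOR 0x42 = 0x90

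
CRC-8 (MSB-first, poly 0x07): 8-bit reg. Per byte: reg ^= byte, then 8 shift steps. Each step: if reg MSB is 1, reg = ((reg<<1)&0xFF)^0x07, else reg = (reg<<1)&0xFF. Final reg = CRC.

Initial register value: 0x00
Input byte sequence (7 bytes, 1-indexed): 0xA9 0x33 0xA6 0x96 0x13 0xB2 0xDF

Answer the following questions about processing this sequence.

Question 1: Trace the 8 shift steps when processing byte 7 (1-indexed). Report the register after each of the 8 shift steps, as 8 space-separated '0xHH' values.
After byte 1 (0xA9): reg=0x56
After byte 2 (0x33): reg=0x3C
After byte 3 (0xA6): reg=0xCF
After byte 4 (0x96): reg=0x88
After byte 5 (0x13): reg=0xC8
After byte 6 (0xB2): reg=0x61
Register before byte 7: 0x61
After XOR with byte 0xDF: 0xBE

Answer: 0x7B 0xF6 0xEB 0xD1 0xA5 0x4D 0x9A 0x33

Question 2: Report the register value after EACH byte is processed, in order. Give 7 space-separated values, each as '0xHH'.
0x56 0x3C 0xCF 0x88 0xC8 0x61 0x33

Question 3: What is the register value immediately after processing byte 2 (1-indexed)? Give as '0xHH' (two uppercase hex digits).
Answer: 0x3C

Derivation:
After byte 1 (0xA9): reg=0x56
After byte 2 (0x33): reg=0x3C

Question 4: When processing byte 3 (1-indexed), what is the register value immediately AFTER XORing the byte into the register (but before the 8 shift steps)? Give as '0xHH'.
Register before byte 3: 0x3C
Byte 3: 0xA6
0x3C XOR 0xA6 = 0x9A

Answer: 0x9A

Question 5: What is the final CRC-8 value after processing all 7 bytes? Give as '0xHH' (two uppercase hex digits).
Answer: 0x33

Derivation:
After byte 1 (0xA9): reg=0x56
After byte 2 (0x33): reg=0x3C
After byte 3 (0xA6): reg=0xCF
After byte 4 (0x96): reg=0x88
After byte 5 (0x13): reg=0xC8
After byte 6 (0xB2): reg=0x61
After byte 7 (0xDF): reg=0x33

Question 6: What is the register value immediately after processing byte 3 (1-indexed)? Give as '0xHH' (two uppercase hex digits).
After byte 1 (0xA9): reg=0x56
After byte 2 (0x33): reg=0x3C
After byte 3 (0xA6): reg=0xCF

Answer: 0xCF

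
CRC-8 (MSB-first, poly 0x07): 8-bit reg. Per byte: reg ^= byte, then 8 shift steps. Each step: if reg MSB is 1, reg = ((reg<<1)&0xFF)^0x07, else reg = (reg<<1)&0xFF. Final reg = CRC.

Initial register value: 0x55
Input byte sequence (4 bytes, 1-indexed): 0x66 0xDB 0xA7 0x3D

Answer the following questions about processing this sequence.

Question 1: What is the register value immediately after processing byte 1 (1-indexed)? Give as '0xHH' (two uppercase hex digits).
Answer: 0x99

Derivation:
After byte 1 (0x66): reg=0x99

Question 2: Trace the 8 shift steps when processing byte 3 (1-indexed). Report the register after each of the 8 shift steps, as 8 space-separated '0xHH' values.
Answer: 0xDC 0xBF 0x79 0xF2 0xE3 0xC1 0x85 0x0D

Derivation:
After byte 1 (0x66): reg=0x99
After byte 2 (0xDB): reg=0xC9
Register before byte 3: 0xC9
After XOR with byte 0xA7: 0x6E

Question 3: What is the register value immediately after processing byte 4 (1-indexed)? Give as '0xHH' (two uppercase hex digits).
Answer: 0x90

Derivation:
After byte 1 (0x66): reg=0x99
After byte 2 (0xDB): reg=0xC9
After byte 3 (0xA7): reg=0x0D
After byte 4 (0x3D): reg=0x90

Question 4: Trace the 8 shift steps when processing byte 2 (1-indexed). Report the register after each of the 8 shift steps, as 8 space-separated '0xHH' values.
After byte 1 (0x66): reg=0x99
Register before byte 2: 0x99
After XOR with byte 0xDB: 0x42

Answer: 0x84 0x0F 0x1E 0x3C 0x78 0xF0 0xE7 0xC9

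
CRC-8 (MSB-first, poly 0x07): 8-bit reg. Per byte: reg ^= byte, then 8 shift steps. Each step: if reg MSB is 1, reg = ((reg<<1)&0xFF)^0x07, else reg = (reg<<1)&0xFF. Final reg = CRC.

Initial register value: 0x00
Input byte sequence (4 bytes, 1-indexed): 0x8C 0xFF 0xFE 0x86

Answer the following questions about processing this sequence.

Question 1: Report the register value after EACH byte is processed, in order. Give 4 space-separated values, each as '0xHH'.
0xAD 0xB9 0xD2 0xAB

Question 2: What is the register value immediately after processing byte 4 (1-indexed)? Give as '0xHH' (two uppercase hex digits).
Answer: 0xAB

Derivation:
After byte 1 (0x8C): reg=0xAD
After byte 2 (0xFF): reg=0xB9
After byte 3 (0xFE): reg=0xD2
After byte 4 (0x86): reg=0xAB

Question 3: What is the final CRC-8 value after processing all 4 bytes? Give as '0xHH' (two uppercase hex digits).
After byte 1 (0x8C): reg=0xAD
After byte 2 (0xFF): reg=0xB9
After byte 3 (0xFE): reg=0xD2
After byte 4 (0x86): reg=0xAB

Answer: 0xAB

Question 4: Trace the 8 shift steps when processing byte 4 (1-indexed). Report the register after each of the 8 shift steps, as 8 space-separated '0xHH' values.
After byte 1 (0x8C): reg=0xAD
After byte 2 (0xFF): reg=0xB9
After byte 3 (0xFE): reg=0xD2
Register before byte 4: 0xD2
After XOR with byte 0x86: 0x54

Answer: 0xA8 0x57 0xAE 0x5B 0xB6 0x6B 0xD6 0xAB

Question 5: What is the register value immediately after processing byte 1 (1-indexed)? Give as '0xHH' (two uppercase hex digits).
After byte 1 (0x8C): reg=0xAD

Answer: 0xAD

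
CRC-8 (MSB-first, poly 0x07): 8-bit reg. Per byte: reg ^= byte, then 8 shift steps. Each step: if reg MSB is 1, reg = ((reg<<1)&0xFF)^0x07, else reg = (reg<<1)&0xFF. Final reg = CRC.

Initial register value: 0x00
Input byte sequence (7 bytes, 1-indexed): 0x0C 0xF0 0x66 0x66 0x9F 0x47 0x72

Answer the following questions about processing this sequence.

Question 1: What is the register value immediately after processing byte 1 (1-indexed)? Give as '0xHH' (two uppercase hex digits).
After byte 1 (0x0C): reg=0x24

Answer: 0x24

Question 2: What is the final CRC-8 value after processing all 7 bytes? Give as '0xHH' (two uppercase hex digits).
Answer: 0xE1

Derivation:
After byte 1 (0x0C): reg=0x24
After byte 2 (0xF0): reg=0x22
After byte 3 (0x66): reg=0xDB
After byte 4 (0x66): reg=0x3A
After byte 5 (0x9F): reg=0x72
After byte 6 (0x47): reg=0x8B
After byte 7 (0x72): reg=0xE1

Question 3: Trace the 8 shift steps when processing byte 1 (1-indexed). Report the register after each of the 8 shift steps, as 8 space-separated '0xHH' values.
Answer: 0x18 0x30 0x60 0xC0 0x87 0x09 0x12 0x24

Derivation:
Register before byte 1: 0x00
After XOR with byte 0x0C: 0x0C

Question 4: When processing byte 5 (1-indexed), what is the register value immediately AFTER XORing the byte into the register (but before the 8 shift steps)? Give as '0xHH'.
Answer: 0xA5

Derivation:
Register before byte 5: 0x3A
Byte 5: 0x9F
0x3A XOR 0x9F = 0xA5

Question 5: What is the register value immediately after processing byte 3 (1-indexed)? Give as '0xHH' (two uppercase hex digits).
After byte 1 (0x0C): reg=0x24
After byte 2 (0xF0): reg=0x22
After byte 3 (0x66): reg=0xDB

Answer: 0xDB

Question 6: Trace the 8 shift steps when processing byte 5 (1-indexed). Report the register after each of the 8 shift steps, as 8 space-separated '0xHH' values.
Answer: 0x4D 0x9A 0x33 0x66 0xCC 0x9F 0x39 0x72

Derivation:
After byte 1 (0x0C): reg=0x24
After byte 2 (0xF0): reg=0x22
After byte 3 (0x66): reg=0xDB
After byte 4 (0x66): reg=0x3A
Register before byte 5: 0x3A
After XOR with byte 0x9F: 0xA5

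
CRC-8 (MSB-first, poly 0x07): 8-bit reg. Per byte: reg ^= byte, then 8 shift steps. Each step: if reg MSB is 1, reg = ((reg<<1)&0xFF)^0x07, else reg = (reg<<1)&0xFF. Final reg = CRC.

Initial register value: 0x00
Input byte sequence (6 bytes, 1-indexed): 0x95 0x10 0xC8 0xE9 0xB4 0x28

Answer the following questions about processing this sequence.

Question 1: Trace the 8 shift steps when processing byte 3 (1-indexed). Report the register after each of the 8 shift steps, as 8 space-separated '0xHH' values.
Answer: 0x30 0x60 0xC0 0x87 0x09 0x12 0x24 0x48

Derivation:
After byte 1 (0x95): reg=0xE2
After byte 2 (0x10): reg=0xD0
Register before byte 3: 0xD0
After XOR with byte 0xC8: 0x18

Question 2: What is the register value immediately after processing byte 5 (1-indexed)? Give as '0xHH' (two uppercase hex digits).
Answer: 0x08

Derivation:
After byte 1 (0x95): reg=0xE2
After byte 2 (0x10): reg=0xD0
After byte 3 (0xC8): reg=0x48
After byte 4 (0xE9): reg=0x6E
After byte 5 (0xB4): reg=0x08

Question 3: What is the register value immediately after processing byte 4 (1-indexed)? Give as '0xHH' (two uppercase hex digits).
After byte 1 (0x95): reg=0xE2
After byte 2 (0x10): reg=0xD0
After byte 3 (0xC8): reg=0x48
After byte 4 (0xE9): reg=0x6E

Answer: 0x6E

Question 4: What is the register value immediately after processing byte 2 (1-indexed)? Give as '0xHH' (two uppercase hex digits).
Answer: 0xD0

Derivation:
After byte 1 (0x95): reg=0xE2
After byte 2 (0x10): reg=0xD0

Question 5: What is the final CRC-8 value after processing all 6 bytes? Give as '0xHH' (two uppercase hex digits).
Answer: 0xE0

Derivation:
After byte 1 (0x95): reg=0xE2
After byte 2 (0x10): reg=0xD0
After byte 3 (0xC8): reg=0x48
After byte 4 (0xE9): reg=0x6E
After byte 5 (0xB4): reg=0x08
After byte 6 (0x28): reg=0xE0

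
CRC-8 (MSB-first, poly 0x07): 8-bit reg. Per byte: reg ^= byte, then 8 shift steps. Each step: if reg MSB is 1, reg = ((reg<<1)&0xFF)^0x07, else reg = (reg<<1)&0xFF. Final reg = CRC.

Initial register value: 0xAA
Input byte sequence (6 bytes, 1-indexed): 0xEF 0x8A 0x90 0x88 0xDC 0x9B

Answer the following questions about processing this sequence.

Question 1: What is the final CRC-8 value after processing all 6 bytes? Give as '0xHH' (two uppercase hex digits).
Answer: 0x33

Derivation:
After byte 1 (0xEF): reg=0xDC
After byte 2 (0x8A): reg=0xA5
After byte 3 (0x90): reg=0x8B
After byte 4 (0x88): reg=0x09
After byte 5 (0xDC): reg=0x25
After byte 6 (0x9B): reg=0x33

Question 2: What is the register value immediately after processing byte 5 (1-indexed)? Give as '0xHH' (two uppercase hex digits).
After byte 1 (0xEF): reg=0xDC
After byte 2 (0x8A): reg=0xA5
After byte 3 (0x90): reg=0x8B
After byte 4 (0x88): reg=0x09
After byte 5 (0xDC): reg=0x25

Answer: 0x25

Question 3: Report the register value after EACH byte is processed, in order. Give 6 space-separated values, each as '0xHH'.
0xDC 0xA5 0x8B 0x09 0x25 0x33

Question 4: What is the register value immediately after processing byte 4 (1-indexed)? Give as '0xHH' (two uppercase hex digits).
After byte 1 (0xEF): reg=0xDC
After byte 2 (0x8A): reg=0xA5
After byte 3 (0x90): reg=0x8B
After byte 4 (0x88): reg=0x09

Answer: 0x09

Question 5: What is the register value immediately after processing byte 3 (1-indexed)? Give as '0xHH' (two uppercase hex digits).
Answer: 0x8B

Derivation:
After byte 1 (0xEF): reg=0xDC
After byte 2 (0x8A): reg=0xA5
After byte 3 (0x90): reg=0x8B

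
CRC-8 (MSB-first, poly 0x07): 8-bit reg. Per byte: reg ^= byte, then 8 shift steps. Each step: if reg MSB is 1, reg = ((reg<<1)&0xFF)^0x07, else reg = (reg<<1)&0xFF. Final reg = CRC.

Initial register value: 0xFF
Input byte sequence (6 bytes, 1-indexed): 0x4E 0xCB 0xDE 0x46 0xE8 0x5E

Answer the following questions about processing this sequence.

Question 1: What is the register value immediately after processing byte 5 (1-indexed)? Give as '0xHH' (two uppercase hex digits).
Answer: 0x33

Derivation:
After byte 1 (0x4E): reg=0x1E
After byte 2 (0xCB): reg=0x25
After byte 3 (0xDE): reg=0xEF
After byte 4 (0x46): reg=0x56
After byte 5 (0xE8): reg=0x33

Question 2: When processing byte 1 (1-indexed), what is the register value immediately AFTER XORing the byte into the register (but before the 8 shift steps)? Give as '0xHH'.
Answer: 0xB1

Derivation:
Register before byte 1: 0xFF
Byte 1: 0x4E
0xFF XOR 0x4E = 0xB1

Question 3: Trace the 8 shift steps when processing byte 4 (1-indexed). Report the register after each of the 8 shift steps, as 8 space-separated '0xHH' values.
Answer: 0x55 0xAA 0x53 0xA6 0x4B 0x96 0x2B 0x56

Derivation:
After byte 1 (0x4E): reg=0x1E
After byte 2 (0xCB): reg=0x25
After byte 3 (0xDE): reg=0xEF
Register before byte 4: 0xEF
After XOR with byte 0x46: 0xA9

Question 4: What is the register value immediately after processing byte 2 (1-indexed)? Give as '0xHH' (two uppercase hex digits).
Answer: 0x25

Derivation:
After byte 1 (0x4E): reg=0x1E
After byte 2 (0xCB): reg=0x25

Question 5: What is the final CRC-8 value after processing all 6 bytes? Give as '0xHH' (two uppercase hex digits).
Answer: 0x04

Derivation:
After byte 1 (0x4E): reg=0x1E
After byte 2 (0xCB): reg=0x25
After byte 3 (0xDE): reg=0xEF
After byte 4 (0x46): reg=0x56
After byte 5 (0xE8): reg=0x33
After byte 6 (0x5E): reg=0x04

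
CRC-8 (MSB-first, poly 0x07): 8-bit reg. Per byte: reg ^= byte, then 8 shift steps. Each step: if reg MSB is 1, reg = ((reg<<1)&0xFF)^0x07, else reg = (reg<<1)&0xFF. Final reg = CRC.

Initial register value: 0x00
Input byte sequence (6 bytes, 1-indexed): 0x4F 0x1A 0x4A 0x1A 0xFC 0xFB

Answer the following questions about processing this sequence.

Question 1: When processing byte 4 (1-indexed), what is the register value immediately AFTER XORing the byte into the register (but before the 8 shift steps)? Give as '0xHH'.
Register before byte 4: 0xE5
Byte 4: 0x1A
0xE5 XOR 0x1A = 0xFF

Answer: 0xFF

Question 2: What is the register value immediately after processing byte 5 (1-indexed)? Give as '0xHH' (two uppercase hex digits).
After byte 1 (0x4F): reg=0xEA
After byte 2 (0x1A): reg=0xDE
After byte 3 (0x4A): reg=0xE5
After byte 4 (0x1A): reg=0xF3
After byte 5 (0xFC): reg=0x2D

Answer: 0x2D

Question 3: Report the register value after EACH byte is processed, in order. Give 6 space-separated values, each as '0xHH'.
0xEA 0xDE 0xE5 0xF3 0x2D 0x2C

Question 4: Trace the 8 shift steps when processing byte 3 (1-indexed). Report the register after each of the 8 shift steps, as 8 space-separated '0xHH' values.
Answer: 0x2F 0x5E 0xBC 0x7F 0xFE 0xFB 0xF1 0xE5

Derivation:
After byte 1 (0x4F): reg=0xEA
After byte 2 (0x1A): reg=0xDE
Register before byte 3: 0xDE
After XOR with byte 0x4A: 0x94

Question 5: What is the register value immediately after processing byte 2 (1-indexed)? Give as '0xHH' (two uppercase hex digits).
Answer: 0xDE

Derivation:
After byte 1 (0x4F): reg=0xEA
After byte 2 (0x1A): reg=0xDE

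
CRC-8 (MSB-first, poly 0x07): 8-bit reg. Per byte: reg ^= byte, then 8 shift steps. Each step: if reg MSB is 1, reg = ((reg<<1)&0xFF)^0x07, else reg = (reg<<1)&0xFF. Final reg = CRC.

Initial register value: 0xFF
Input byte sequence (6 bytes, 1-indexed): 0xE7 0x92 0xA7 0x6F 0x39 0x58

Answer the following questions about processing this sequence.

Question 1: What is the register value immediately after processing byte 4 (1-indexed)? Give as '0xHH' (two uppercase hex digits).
After byte 1 (0xE7): reg=0x48
After byte 2 (0x92): reg=0x08
After byte 3 (0xA7): reg=0x44
After byte 4 (0x6F): reg=0xD1

Answer: 0xD1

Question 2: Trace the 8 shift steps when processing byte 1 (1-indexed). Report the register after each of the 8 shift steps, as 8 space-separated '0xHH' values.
Answer: 0x30 0x60 0xC0 0x87 0x09 0x12 0x24 0x48

Derivation:
Register before byte 1: 0xFF
After XOR with byte 0xE7: 0x18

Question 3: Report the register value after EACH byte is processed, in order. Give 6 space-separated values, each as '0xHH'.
0x48 0x08 0x44 0xD1 0x96 0x64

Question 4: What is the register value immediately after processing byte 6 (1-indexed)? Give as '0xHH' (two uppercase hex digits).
Answer: 0x64

Derivation:
After byte 1 (0xE7): reg=0x48
After byte 2 (0x92): reg=0x08
After byte 3 (0xA7): reg=0x44
After byte 4 (0x6F): reg=0xD1
After byte 5 (0x39): reg=0x96
After byte 6 (0x58): reg=0x64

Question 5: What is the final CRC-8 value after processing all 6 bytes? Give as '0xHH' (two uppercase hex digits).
Answer: 0x64

Derivation:
After byte 1 (0xE7): reg=0x48
After byte 2 (0x92): reg=0x08
After byte 3 (0xA7): reg=0x44
After byte 4 (0x6F): reg=0xD1
After byte 5 (0x39): reg=0x96
After byte 6 (0x58): reg=0x64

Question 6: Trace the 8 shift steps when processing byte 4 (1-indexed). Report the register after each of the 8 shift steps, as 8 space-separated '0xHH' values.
Answer: 0x56 0xAC 0x5F 0xBE 0x7B 0xF6 0xEB 0xD1

Derivation:
After byte 1 (0xE7): reg=0x48
After byte 2 (0x92): reg=0x08
After byte 3 (0xA7): reg=0x44
Register before byte 4: 0x44
After XOR with byte 0x6F: 0x2B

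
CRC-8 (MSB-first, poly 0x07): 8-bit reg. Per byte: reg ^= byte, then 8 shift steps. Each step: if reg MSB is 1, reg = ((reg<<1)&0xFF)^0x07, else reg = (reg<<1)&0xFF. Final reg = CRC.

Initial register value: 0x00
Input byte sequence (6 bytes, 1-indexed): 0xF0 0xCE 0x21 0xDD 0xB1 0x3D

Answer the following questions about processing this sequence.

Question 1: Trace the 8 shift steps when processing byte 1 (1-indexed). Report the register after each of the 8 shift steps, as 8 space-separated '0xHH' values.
Register before byte 1: 0x00
After XOR with byte 0xF0: 0xF0

Answer: 0xE7 0xC9 0x95 0x2D 0x5A 0xB4 0x6F 0xDE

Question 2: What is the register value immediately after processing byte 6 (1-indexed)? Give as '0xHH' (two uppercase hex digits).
After byte 1 (0xF0): reg=0xDE
After byte 2 (0xCE): reg=0x70
After byte 3 (0x21): reg=0xB0
After byte 4 (0xDD): reg=0x04
After byte 5 (0xB1): reg=0x02
After byte 6 (0x3D): reg=0xBD

Answer: 0xBD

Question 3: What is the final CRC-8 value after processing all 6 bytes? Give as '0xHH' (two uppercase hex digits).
Answer: 0xBD

Derivation:
After byte 1 (0xF0): reg=0xDE
After byte 2 (0xCE): reg=0x70
After byte 3 (0x21): reg=0xB0
After byte 4 (0xDD): reg=0x04
After byte 5 (0xB1): reg=0x02
After byte 6 (0x3D): reg=0xBD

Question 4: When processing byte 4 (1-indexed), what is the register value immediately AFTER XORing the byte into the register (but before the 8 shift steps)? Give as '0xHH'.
Register before byte 4: 0xB0
Byte 4: 0xDD
0xB0 XOR 0xDD = 0x6D

Answer: 0x6D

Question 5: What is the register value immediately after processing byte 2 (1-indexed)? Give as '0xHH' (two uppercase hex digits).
Answer: 0x70

Derivation:
After byte 1 (0xF0): reg=0xDE
After byte 2 (0xCE): reg=0x70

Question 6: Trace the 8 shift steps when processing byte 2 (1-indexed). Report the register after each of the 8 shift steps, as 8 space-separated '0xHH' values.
Answer: 0x20 0x40 0x80 0x07 0x0E 0x1C 0x38 0x70

Derivation:
After byte 1 (0xF0): reg=0xDE
Register before byte 2: 0xDE
After XOR with byte 0xCE: 0x10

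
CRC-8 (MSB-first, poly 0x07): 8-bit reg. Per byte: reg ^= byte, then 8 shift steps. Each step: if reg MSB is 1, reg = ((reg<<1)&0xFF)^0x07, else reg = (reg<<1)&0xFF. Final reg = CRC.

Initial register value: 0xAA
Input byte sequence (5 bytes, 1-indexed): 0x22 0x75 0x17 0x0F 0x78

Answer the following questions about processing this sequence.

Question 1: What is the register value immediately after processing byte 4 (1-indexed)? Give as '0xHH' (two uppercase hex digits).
Answer: 0x37

Derivation:
After byte 1 (0x22): reg=0xB1
After byte 2 (0x75): reg=0x52
After byte 3 (0x17): reg=0xDC
After byte 4 (0x0F): reg=0x37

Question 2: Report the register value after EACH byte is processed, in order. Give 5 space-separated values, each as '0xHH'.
0xB1 0x52 0xDC 0x37 0xEA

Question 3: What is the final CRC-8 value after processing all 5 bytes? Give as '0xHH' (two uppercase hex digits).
Answer: 0xEA

Derivation:
After byte 1 (0x22): reg=0xB1
After byte 2 (0x75): reg=0x52
After byte 3 (0x17): reg=0xDC
After byte 4 (0x0F): reg=0x37
After byte 5 (0x78): reg=0xEA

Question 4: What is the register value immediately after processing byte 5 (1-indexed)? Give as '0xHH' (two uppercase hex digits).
After byte 1 (0x22): reg=0xB1
After byte 2 (0x75): reg=0x52
After byte 3 (0x17): reg=0xDC
After byte 4 (0x0F): reg=0x37
After byte 5 (0x78): reg=0xEA

Answer: 0xEA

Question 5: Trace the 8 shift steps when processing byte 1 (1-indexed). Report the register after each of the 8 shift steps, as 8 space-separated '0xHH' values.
Answer: 0x17 0x2E 0x5C 0xB8 0x77 0xEE 0xDB 0xB1

Derivation:
Register before byte 1: 0xAA
After XOR with byte 0x22: 0x88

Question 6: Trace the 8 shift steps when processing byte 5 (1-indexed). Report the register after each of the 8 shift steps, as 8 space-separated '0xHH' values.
After byte 1 (0x22): reg=0xB1
After byte 2 (0x75): reg=0x52
After byte 3 (0x17): reg=0xDC
After byte 4 (0x0F): reg=0x37
Register before byte 5: 0x37
After XOR with byte 0x78: 0x4F

Answer: 0x9E 0x3B 0x76 0xEC 0xDF 0xB9 0x75 0xEA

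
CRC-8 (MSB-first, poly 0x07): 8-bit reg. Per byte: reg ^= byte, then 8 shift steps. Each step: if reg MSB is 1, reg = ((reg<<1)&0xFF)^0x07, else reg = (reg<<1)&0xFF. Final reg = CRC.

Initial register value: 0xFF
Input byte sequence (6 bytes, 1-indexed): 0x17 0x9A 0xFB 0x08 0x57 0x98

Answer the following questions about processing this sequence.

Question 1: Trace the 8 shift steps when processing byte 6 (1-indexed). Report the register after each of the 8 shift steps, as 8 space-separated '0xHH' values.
After byte 1 (0x17): reg=0x96
After byte 2 (0x9A): reg=0x24
After byte 3 (0xFB): reg=0x13
After byte 4 (0x08): reg=0x41
After byte 5 (0x57): reg=0x62
Register before byte 6: 0x62
After XOR with byte 0x98: 0xFA

Answer: 0xF3 0xE1 0xC5 0x8D 0x1D 0x3A 0x74 0xE8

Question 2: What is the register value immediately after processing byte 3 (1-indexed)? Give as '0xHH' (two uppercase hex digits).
Answer: 0x13

Derivation:
After byte 1 (0x17): reg=0x96
After byte 2 (0x9A): reg=0x24
After byte 3 (0xFB): reg=0x13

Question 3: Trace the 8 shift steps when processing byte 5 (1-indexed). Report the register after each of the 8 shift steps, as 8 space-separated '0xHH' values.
Answer: 0x2C 0x58 0xB0 0x67 0xCE 0x9B 0x31 0x62

Derivation:
After byte 1 (0x17): reg=0x96
After byte 2 (0x9A): reg=0x24
After byte 3 (0xFB): reg=0x13
After byte 4 (0x08): reg=0x41
Register before byte 5: 0x41
After XOR with byte 0x57: 0x16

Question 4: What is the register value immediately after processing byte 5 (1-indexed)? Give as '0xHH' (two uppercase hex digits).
After byte 1 (0x17): reg=0x96
After byte 2 (0x9A): reg=0x24
After byte 3 (0xFB): reg=0x13
After byte 4 (0x08): reg=0x41
After byte 5 (0x57): reg=0x62

Answer: 0x62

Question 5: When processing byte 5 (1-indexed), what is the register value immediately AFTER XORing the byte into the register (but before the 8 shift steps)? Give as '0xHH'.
Answer: 0x16

Derivation:
Register before byte 5: 0x41
Byte 5: 0x57
0x41 XOR 0x57 = 0x16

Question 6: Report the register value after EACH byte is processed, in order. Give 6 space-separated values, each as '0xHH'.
0x96 0x24 0x13 0x41 0x62 0xE8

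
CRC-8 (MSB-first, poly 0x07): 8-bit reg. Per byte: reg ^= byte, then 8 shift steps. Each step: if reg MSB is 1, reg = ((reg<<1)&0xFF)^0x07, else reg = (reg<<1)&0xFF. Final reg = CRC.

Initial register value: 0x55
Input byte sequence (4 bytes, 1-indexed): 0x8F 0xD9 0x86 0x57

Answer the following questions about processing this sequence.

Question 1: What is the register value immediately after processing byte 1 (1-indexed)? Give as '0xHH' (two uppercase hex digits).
After byte 1 (0x8F): reg=0x08

Answer: 0x08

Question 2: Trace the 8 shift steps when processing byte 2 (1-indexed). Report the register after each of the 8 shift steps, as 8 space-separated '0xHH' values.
After byte 1 (0x8F): reg=0x08
Register before byte 2: 0x08
After XOR with byte 0xD9: 0xD1

Answer: 0xA5 0x4D 0x9A 0x33 0x66 0xCC 0x9F 0x39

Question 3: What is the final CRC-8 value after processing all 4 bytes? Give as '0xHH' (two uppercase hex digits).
Answer: 0x2E

Derivation:
After byte 1 (0x8F): reg=0x08
After byte 2 (0xD9): reg=0x39
After byte 3 (0x86): reg=0x34
After byte 4 (0x57): reg=0x2E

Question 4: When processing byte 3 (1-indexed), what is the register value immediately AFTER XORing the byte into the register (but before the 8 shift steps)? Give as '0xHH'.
Register before byte 3: 0x39
Byte 3: 0x86
0x39 XOR 0x86 = 0xBF

Answer: 0xBF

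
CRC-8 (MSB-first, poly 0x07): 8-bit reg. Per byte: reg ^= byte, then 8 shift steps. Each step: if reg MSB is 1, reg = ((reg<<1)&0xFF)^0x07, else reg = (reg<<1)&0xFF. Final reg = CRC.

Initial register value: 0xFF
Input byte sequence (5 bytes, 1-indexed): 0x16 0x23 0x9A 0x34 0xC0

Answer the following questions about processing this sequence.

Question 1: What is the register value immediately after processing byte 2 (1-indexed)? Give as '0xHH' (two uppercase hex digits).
Answer: 0x17

Derivation:
After byte 1 (0x16): reg=0x91
After byte 2 (0x23): reg=0x17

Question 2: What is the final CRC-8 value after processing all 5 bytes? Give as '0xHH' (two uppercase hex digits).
After byte 1 (0x16): reg=0x91
After byte 2 (0x23): reg=0x17
After byte 3 (0x9A): reg=0xAA
After byte 4 (0x34): reg=0xD3
After byte 5 (0xC0): reg=0x79

Answer: 0x79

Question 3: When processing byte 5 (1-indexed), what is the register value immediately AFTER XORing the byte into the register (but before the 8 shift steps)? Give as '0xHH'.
Register before byte 5: 0xD3
Byte 5: 0xC0
0xD3 XOR 0xC0 = 0x13

Answer: 0x13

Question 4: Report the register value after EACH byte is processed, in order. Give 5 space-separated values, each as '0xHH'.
0x91 0x17 0xAA 0xD3 0x79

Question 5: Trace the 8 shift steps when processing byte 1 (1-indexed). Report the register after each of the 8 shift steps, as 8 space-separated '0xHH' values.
Answer: 0xD5 0xAD 0x5D 0xBA 0x73 0xE6 0xCB 0x91

Derivation:
Register before byte 1: 0xFF
After XOR with byte 0x16: 0xE9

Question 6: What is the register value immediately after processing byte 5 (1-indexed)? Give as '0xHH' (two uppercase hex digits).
Answer: 0x79

Derivation:
After byte 1 (0x16): reg=0x91
After byte 2 (0x23): reg=0x17
After byte 3 (0x9A): reg=0xAA
After byte 4 (0x34): reg=0xD3
After byte 5 (0xC0): reg=0x79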